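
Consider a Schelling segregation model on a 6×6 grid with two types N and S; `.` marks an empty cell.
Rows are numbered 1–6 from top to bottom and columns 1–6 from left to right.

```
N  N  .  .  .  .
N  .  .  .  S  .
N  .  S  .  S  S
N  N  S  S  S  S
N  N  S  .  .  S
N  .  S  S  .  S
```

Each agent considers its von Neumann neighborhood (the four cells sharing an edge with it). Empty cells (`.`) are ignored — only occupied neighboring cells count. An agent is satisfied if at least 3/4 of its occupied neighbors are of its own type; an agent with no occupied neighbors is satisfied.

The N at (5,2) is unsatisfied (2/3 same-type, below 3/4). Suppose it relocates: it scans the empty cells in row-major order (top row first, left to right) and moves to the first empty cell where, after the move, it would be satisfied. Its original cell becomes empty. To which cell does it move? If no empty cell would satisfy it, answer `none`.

Vacating (5,2). Empty cells in order:
  (1,3): 1/1 same-type → satisfied — stop here.

(1,3)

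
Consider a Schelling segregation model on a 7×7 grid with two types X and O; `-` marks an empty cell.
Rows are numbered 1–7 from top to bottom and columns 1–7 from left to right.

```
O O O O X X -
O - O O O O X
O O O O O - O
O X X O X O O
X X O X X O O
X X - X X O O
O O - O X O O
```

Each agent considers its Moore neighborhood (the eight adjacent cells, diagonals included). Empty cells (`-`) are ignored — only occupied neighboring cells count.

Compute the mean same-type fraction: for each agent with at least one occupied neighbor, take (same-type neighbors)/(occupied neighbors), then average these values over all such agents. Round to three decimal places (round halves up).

Row 1: (1,1)O 2/2 · (1,2)O 4/4 · (1,3)O 4/4 · (1,4)O 4/5 · (1,5)X 1/5 · (1,6)X 2/4
Row 2: (2,1)O 4/4 · (2,3)O 7/7 · (2,4)O 7/8 · (2,5)O 5/7 · (2,6)O 3/6 · (2,7)X 1/3
Row 3: (3,1)O 3/4 · (3,2)O 5/7 · (3,3)O 5/7 · (3,4)O 6/8 · (3,5)O 6/7 · (3,7)O 3/4
Row 4: (4,1)O 2/5 · (4,2)X 3/8 · (4,3)X 3/8 · (4,4)O 4/8 · (4,5)X 2/7 · (4,6)O 5/7 · (4,7)O 4/4
Row 5: (5,1)X 4/5 · (5,2)X 5/7 · (5,3)O 1/7 · (5,4)X 5/7 · (5,5)X 4/8 · (5,6)O 5/8 · (5,7)O 5/5
Row 6: (6,1)X 3/5 · (6,2)X 3/6 · (6,4)X 4/6 · (6,5)X 4/8 · (6,6)O 5/8 · (6,7)O 5/5
Row 7: (7,1)O 1/3 · (7,2)O 1/3 · (7,4)O 0/3 · (7,5)X 2/5 · (7,6)O 3/5 · (7,7)O 3/3
Sum over 44 agents: 2/2 + 4/4 + 4/4 + 4/5 + 1/5 + 2/4 + 4/4 + 7/7 + 7/8 + 5/7 + 3/6 + 1/3 + 3/4 + 5/7 + 5/7 + 6/8 + 6/7 + 3/4 + 2/5 + 3/8 + 3/8 + 4/8 + 2/7 + 5/7 + 4/4 + 4/5 + 5/7 + 1/7 + 5/7 + 4/8 + 5/8 + 5/5 + 3/5 + 3/6 + 4/6 + 4/8 + 5/8 + 5/5 + 1/3 + 1/3 + 0/3 + 2/5 + 3/5 + 3/3 = 23657/840; mean = 23657/840 ÷ 44 = 23657/36960 = 0.640070… → 0.640.

0.640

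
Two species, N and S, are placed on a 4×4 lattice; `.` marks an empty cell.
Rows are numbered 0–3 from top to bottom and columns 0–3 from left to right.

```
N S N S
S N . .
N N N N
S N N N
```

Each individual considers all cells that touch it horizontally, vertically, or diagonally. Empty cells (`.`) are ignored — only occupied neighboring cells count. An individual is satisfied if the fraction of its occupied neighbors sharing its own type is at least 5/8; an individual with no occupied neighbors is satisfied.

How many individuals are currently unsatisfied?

7

(0,0)N 1/3 ✗
(0,1)S 1/4 ✗
(0,2)N 1/3 ✗
(0,3)S 0/1 ✗
(1,0)S 1/5 ✗
(1,1)N 5/7 ✓
(2,0)N 3/5 ✗
(2,1)N 5/7 ✓
(2,2)N 6/6 ✓
(2,3)N 3/3 ✓
(3,0)S 0/3 ✗
(3,1)N 4/5 ✓
(3,2)N 5/5 ✓
(3,3)N 3/3 ✓
Unsatisfied: (0,0), (0,1), (0,2), (0,3), (1,0), (2,0), (3,0) — 7 in total.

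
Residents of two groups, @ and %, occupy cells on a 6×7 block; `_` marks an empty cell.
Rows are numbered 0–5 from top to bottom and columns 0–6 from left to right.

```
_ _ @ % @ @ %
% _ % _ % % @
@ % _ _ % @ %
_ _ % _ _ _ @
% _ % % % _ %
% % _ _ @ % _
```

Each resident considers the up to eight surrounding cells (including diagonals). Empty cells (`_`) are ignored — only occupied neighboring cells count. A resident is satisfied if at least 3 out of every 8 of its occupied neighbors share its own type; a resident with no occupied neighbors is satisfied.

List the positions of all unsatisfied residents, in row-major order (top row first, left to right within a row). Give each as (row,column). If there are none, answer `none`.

Row 0: (0,2)@ 0/2 not · (0,3)% 2/4 satisfied · (0,4)@ 1/4 not · (0,5)@ 2/5 satisfied · (0,6)% 1/3 not
Row 1: (1,0)% 1/2 satisfied · (1,2)% 2/3 satisfied · (1,4)% 3/6 satisfied · (1,5)% 4/8 satisfied · (1,6)@ 2/5 satisfied
Row 2: (2,0)@ 0/2 not · (2,1)% 3/4 satisfied · (2,4)% 2/3 satisfied · (2,5)@ 2/6 not · (2,6)% 1/4 not
Row 3: (3,2)% 3/3 satisfied · (3,6)@ 1/3 not
Row 4: (4,0)% 2/2 satisfied · (4,2)% 3/3 satisfied · (4,3)% 3/4 satisfied · (4,4)% 2/3 satisfied · (4,6)% 1/2 satisfied
Row 5: (5,0)% 2/2 satisfied · (5,1)% 3/3 satisfied · (5,4)@ 0/3 not · (5,5)% 2/3 satisfied

(0,2), (0,4), (0,6), (2,0), (2,5), (2,6), (3,6), (5,4)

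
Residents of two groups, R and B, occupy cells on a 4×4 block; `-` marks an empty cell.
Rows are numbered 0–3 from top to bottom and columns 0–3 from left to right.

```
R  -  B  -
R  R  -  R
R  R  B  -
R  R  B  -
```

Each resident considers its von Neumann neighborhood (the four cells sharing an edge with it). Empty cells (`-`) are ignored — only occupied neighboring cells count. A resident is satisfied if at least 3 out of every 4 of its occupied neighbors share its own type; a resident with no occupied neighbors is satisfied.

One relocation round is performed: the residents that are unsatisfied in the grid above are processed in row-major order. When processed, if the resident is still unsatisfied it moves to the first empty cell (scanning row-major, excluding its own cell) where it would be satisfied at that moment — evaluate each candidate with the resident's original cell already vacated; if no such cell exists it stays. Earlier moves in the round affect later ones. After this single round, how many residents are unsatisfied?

Initially unsatisfied (in order): (2,2), (3,1), (3,2).
  (2,2) → (3,3).
  (3,1): no empty cell satisfies it; stays.
  (3,2): no empty cell satisfies it; stays.
Resulting grid:
R - B -
R R - R
R R - -
R R B B
Unsatisfied now: (3,1), (3,2).

2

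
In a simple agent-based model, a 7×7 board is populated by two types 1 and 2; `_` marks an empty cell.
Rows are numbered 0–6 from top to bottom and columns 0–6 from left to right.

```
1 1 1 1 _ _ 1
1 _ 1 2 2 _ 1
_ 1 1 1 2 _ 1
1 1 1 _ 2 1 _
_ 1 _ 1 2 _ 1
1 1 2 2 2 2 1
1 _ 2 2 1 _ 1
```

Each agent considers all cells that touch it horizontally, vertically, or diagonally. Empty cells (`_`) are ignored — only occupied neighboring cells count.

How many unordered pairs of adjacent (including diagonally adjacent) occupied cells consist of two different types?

Scan each occupied cell's neighbors to the right and below (and the two forward diagonals) so each pair is counted once.
Row 0: 1(0,0)–1(0,1)= 1(0,0)–1(1,0)= 1(0,1)–1(0,2)= 1(0,1)–1(1,2)= 1(0,1)–1(1,0)= 1(0,2)–1(0,3)= 1(0,2)–1(1,2)= 1(0,2)–2(1,3)≠ 1(0,3)–2(1,3)≠ 1(0,3)–2(1,4)≠ 1(0,3)–1(1,2)= 1(0,6)–1(1,6)=  → 3/12 unlike.
Row 1: 1(1,0)–1(2,1)= 1(1,2)–2(1,3)≠ 1(1,2)–1(2,2)= 1(1,2)–1(2,3)= 1(1,2)–1(2,1)= 2(1,3)–2(1,4)= 2(1,3)–1(2,3)≠ 2(1,3)–2(2,4)= 2(1,3)–1(2,2)≠ 2(1,4)–2(2,4)= 2(1,4)–1(2,3)≠ 1(1,6)–1(2,6)=  → 4/12 unlike.
Row 2: 1(2,1)–1(2,2)= 1(2,1)–1(3,1)= 1(2,1)–1(3,2)= 1(2,1)–1(3,0)= 1(2,2)–1(2,3)= 1(2,2)–1(3,2)= 1(2,2)–1(3,1)= 1(2,3)–2(2,4)≠ 1(2,3)–2(3,4)≠ 1(2,3)–1(3,2)= 2(2,4)–2(3,4)= 2(2,4)–1(3,5)≠ 1(2,6)–1(3,5)=  → 3/13 unlike.
Row 3: 1(3,0)–1(3,1)= 1(3,0)–1(4,1)= 1(3,1)–1(3,2)= 1(3,1)–1(4,1)= 1(3,2)–1(4,3)= 1(3,2)–1(4,1)= 2(3,4)–1(3,5)≠ 2(3,4)–2(4,4)= 2(3,4)–1(4,3)≠ 1(3,5)–1(4,6)= 1(3,5)–2(4,4)≠  → 3/11 unlike.
Row 4: 1(4,1)–1(5,1)= 1(4,1)–2(5,2)≠ 1(4,1)–1(5,0)= 1(4,3)–2(4,4)≠ 1(4,3)–2(5,3)≠ 1(4,3)–2(5,4)≠ 1(4,3)–2(5,2)≠ 2(4,4)–2(5,4)= 2(4,4)–2(5,5)= 2(4,4)–2(5,3)= 1(4,6)–1(5,6)= 1(4,6)–2(5,5)≠  → 6/12 unlike.
Row 5: 1(5,0)–1(5,1)= 1(5,0)–1(6,0)= 1(5,1)–2(5,2)≠ 1(5,1)–2(6,2)≠ 1(5,1)–1(6,0)= 2(5,2)–2(5,3)= 2(5,2)–2(6,2)= 2(5,2)–2(6,3)= 2(5,3)–2(5,4)= 2(5,3)–2(6,3)= 2(5,3)–1(6,4)≠ 2(5,3)–2(6,2)= 2(5,4)–2(5,5)= 2(5,4)–1(6,4)≠ 2(5,4)–2(6,3)= 2(5,5)–1(5,6)≠ 2(5,5)–1(6,6)≠ 2(5,5)–1(6,4)≠ 1(5,6)–1(6,6)=  → 7/19 unlike.
Row 6: 2(6,2)–2(6,3)= 2(6,3)–1(6,4)≠  → 1/2 unlike.
Total adjacent occupied pairs: 81; unlike-type pairs: 27.

27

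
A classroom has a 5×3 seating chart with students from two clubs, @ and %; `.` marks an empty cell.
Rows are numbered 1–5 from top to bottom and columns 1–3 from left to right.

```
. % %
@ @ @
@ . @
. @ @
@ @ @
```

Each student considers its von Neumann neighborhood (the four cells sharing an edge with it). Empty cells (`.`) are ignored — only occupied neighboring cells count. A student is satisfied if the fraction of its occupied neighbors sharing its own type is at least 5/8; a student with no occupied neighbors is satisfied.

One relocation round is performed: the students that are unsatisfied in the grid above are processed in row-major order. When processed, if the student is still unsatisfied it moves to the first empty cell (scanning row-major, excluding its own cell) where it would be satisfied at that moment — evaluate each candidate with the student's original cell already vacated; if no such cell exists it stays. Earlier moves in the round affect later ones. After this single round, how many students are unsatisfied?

Initially unsatisfied (in order): (1,2), (1,3).
  (1,2): no empty cell satisfies it; stays.
  (1,3): no empty cell satisfies it; stays.
Resulting grid:
. % %
@ @ @
@ . @
. @ @
@ @ @
Unsatisfied now: (1,2), (1,3).

2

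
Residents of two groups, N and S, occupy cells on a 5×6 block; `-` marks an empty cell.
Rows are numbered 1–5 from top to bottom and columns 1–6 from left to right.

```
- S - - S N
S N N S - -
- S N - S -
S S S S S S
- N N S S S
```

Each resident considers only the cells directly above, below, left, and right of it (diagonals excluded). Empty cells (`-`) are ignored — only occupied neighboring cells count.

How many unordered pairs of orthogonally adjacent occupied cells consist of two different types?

10

Scan each occupied cell's neighbors to the right and below so each pair is counted once.
From row 1: 2 unlike of 2 pairs (running 2/2).
From row 2: 3 unlike of 5 pairs (running 5/7).
From row 3: 2 unlike of 4 pairs (running 7/11).
From row 4: 2 unlike of 10 pairs (running 9/21).
From row 5: 1 unlike of 4 pairs (running 10/25).
Total adjacent occupied pairs: 25; unlike-type pairs: 10.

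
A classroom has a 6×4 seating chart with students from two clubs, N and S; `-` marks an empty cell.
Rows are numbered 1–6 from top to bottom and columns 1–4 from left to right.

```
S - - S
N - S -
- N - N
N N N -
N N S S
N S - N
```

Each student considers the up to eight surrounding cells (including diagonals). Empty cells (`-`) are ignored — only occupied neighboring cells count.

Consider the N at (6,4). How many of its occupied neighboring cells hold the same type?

Occupied neighbors of (6,4): (5,3)=S, (5,4)=S.
Same type (N): 0 of 2.

0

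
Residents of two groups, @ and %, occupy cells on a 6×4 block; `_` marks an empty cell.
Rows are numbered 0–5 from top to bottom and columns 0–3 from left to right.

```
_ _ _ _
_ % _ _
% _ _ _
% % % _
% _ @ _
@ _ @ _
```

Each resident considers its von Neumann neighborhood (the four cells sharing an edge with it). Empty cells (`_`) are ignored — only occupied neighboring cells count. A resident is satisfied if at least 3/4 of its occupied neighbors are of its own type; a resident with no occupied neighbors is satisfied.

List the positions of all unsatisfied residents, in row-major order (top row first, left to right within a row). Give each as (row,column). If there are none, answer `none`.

(3,2), (4,0), (4,2), (5,0)

Row 1: (1,1)% 0/0 satisfied
Row 2: (2,0)% 1/1 satisfied
Row 3: (3,0)% 3/3 satisfied · (3,1)% 2/2 satisfied · (3,2)% 1/2 not
Row 4: (4,0)% 1/2 not · (4,2)@ 1/2 not
Row 5: (5,0)@ 0/1 not · (5,2)@ 1/1 satisfied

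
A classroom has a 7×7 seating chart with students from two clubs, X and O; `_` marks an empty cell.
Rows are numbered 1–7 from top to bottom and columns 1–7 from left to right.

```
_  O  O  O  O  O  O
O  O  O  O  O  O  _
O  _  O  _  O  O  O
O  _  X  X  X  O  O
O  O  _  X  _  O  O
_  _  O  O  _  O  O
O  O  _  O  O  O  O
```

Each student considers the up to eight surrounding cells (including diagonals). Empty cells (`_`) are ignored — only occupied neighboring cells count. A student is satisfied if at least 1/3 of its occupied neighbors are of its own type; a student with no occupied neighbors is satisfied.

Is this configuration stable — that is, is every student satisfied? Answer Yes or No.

(1,2)O 4/4 ok
(1,3)O 5/5 ok
(1,4)O 5/5 ok
(1,5)O 5/5 ok
(1,6)O 4/4 ok
(1,7)O 2/2 ok
(2,1)O 3/3 ok
(2,2)O 6/6 ok
(2,3)O 6/6 ok
(2,4)O 7/7 ok
(2,5)O 7/7 ok
(2,6)O 7/7 ok
(3,1)O 3/3 ok
(3,3)O 3/5 ok
(3,5)O 5/7 ok
(3,6)O 6/7 ok
(3,7)O 4/4 ok
(4,1)O 3/3 ok
(4,3)X 2/4 ok
(4,4)X 3/5 ok
(4,5)X 2/6 ok
(4,6)O 6/7 ok
(4,7)O 5/5 ok
(5,1)O 2/2 ok
(5,2)O 3/4 ok
(5,4)X 3/5 ok
(5,6)O 5/6 ok
(5,7)O 5/5 ok
(6,3)O 4/5 ok
(6,4)O 3/4 ok
(6,6)O 6/6 ok
(6,7)O 5/5 ok
(7,1)O 1/1 ok
(7,2)O 2/2 ok
(7,4)O 3/3 ok
(7,5)O 4/4 ok
(7,6)O 4/4 ok
(7,7)O 3/3 ok
All meet the threshold, so the configuration is stable.

Yes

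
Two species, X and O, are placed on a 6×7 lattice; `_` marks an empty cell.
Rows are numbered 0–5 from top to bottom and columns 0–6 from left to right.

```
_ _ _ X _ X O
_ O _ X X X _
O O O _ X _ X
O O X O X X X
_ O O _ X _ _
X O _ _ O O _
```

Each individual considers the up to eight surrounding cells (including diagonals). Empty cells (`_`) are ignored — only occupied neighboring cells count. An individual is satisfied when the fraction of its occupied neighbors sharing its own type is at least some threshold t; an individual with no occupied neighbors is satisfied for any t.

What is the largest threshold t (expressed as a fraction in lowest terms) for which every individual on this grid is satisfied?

0/1

Row 0: (0,3)X 2/2 · (0,5)X 2/3 · (0,6)O 0/2
Row 1: (1,1)O 3/3 · (1,3)X 3/4 · (1,4)X 5/5 · (1,5)X 4/5
Row 2: (2,0)O 4/4 · (2,1)O 5/6 · (2,2)O 4/6 · (2,4)X 5/6 · (2,6)X 3/3
Row 3: (3,0)O 4/4 · (3,1)O 6/7 · (3,2)X 0/6 · (3,3)O 2/6 · (3,4)X 3/4 · (3,5)X 5/5 · (3,6)X 2/2
Row 4: (4,1)O 4/6 · (4,2)O 4/5 · (4,4)X 2/5
Row 5: (5,0)X 0/2 · (5,1)O 2/3 · (5,4)O 1/2 · (5,5)O 1/2
The smallest same-type fraction is 0/2 at (0,6), which reduces to 0/1. Any threshold above that leaves this individual unsatisfied.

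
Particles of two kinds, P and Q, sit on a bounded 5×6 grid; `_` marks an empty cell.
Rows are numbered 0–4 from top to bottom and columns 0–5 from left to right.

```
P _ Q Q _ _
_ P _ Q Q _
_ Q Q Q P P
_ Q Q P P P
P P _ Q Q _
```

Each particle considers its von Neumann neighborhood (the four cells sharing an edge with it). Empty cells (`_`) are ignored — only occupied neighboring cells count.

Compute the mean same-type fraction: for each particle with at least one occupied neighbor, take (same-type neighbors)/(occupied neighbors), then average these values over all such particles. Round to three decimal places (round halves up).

(0,0)P — no occupied neighbors
(0,2)Q 1/1
(0,3)Q 2/2
(1,1)P 0/1
(1,3)Q 3/3
(1,4)Q 1/2
(2,1)Q 2/3
(2,2)Q 3/3
(2,3)Q 2/4
(2,4)P 2/4
(2,5)P 2/2
(3,1)Q 2/3
(3,2)Q 2/3
(3,3)P 1/4
(3,4)P 3/4
(3,5)P 2/2
(4,0)P 1/1
(4,1)P 1/2
(4,3)Q 1/2
(4,4)Q 1/2
Sum over 19 particles: 1/1 + 2/2 + 0/1 + 3/3 + 1/2 + 2/3 + 3/3 + 2/4 + 2/4 + 2/2 + 2/3 + 2/3 + 1/4 + 3/4 + 2/2 + 1/1 + 1/2 + 1/2 + 1/2 = 13; mean = 13 ÷ 19 = 13/19 = 0.684210… → 0.684.

0.684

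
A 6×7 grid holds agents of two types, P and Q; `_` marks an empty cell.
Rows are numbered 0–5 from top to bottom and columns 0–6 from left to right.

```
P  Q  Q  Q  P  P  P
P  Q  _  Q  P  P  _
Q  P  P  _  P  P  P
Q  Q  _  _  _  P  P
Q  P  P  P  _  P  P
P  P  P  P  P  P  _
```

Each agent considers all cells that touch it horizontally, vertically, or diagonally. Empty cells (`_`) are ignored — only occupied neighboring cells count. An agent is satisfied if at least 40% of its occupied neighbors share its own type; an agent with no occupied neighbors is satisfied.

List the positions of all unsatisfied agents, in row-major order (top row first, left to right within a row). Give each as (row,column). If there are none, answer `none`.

Row 0: (0,0)P 1/3 unhappy · (0,1)Q 2/4 ok · (0,2)Q 4/4 ok · (0,3)Q 2/4 ok · (0,4)P 3/5 ok · (0,5)P 4/4 ok · (0,6)P 2/2 ok
Row 1: (1,0)P 2/5 ok · (1,1)Q 3/7 ok · (1,3)Q 2/6 unhappy · (1,4)P 5/7 ok · (1,5)P 7/7 ok
Row 2: (2,0)Q 3/5 ok · (2,1)P 2/6 unhappy · (2,2)P 1/4 unhappy · (2,4)P 4/5 ok · (2,5)P 6/6 ok · (2,6)P 4/4 ok
Row 3: (3,0)Q 3/5 ok · (3,1)Q 3/7 ok · (3,5)P 6/6 ok · (3,6)P 5/5 ok
Row 4: (4,0)Q 2/5 ok · (4,1)P 4/7 ok · (4,2)P 5/6 ok · (4,3)P 4/4 ok · (4,5)P 5/5 ok · (4,6)P 4/4 ok
Row 5: (5,0)P 2/3 ok · (5,1)P 4/5 ok · (5,2)P 5/5 ok · (5,3)P 4/4 ok · (5,4)P 4/4 ok · (5,5)P 3/3 ok

(0,0), (1,3), (2,1), (2,2)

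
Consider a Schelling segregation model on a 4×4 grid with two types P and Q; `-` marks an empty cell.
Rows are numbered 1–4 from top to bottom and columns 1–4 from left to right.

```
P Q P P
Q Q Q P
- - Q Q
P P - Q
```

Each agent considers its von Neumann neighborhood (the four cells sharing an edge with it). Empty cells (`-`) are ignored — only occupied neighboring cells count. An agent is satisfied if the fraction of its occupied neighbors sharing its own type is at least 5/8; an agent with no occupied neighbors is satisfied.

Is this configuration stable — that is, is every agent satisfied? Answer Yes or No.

No

(1,1)P 0/2 ✗
(1,2)Q 1/3 ✗
(1,3)P 1/3 ✗
(1,4)P 2/2 ✓
(2,1)Q 1/2 ✗
(2,2)Q 3/3 ✓
(2,3)Q 2/4 ✗
(2,4)P 1/3 ✗
(3,3)Q 2/2 ✓
(3,4)Q 2/3 ✓
(4,1)P 1/1 ✓
(4,2)P 1/1 ✓
(4,4)Q 1/1 ✓
For instance (1,1) has only 0/2 same-type neighbors, below 5/8.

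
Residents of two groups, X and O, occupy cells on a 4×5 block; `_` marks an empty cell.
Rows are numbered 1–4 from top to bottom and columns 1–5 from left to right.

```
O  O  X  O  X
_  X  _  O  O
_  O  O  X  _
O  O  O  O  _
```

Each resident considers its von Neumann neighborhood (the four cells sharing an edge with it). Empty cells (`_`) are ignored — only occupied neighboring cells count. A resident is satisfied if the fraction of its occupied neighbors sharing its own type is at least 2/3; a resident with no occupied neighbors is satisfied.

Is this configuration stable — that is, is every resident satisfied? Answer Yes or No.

(1,1)O 1/1 satisfied
(1,2)O 1/3 not
(1,3)X 0/2 not
(1,4)O 1/3 not
(1,5)X 0/2 not
(2,2)X 0/2 not
(2,4)O 2/3 satisfied
(2,5)O 1/2 not
(3,2)O 2/3 satisfied
(3,3)O 2/3 satisfied
(3,4)X 0/3 not
(4,1)O 1/1 satisfied
(4,2)O 3/3 satisfied
(4,3)O 3/3 satisfied
(4,4)O 1/2 not
For instance (1,2) has only 1/3 same-type neighbors, below 2/3.

No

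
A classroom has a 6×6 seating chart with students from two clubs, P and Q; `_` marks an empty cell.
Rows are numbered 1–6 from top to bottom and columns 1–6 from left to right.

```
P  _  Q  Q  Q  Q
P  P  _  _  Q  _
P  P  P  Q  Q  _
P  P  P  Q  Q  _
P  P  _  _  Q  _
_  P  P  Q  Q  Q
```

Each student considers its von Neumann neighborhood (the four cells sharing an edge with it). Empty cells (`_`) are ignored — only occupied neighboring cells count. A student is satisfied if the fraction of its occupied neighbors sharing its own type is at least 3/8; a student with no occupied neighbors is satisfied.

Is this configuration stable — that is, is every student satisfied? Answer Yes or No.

Row 1: (1,1)P 1/1 satisfied · (1,3)Q 1/1 satisfied · (1,4)Q 2/2 satisfied · (1,5)Q 3/3 satisfied · (1,6)Q 1/1 satisfied
Row 2: (2,1)P 3/3 satisfied · (2,2)P 2/2 satisfied · (2,5)Q 2/2 satisfied
Row 3: (3,1)P 3/3 satisfied · (3,2)P 4/4 satisfied · (3,3)P 2/3 satisfied · (3,4)Q 2/3 satisfied · (3,5)Q 3/3 satisfied
Row 4: (4,1)P 3/3 satisfied · (4,2)P 4/4 satisfied · (4,3)P 2/3 satisfied · (4,4)Q 2/3 satisfied · (4,5)Q 3/3 satisfied
Row 5: (5,1)P 2/2 satisfied · (5,2)P 3/3 satisfied · (5,5)Q 2/2 satisfied
Row 6: (6,2)P 2/2 satisfied · (6,3)P 1/2 satisfied · (6,4)Q 1/2 satisfied · (6,5)Q 3/3 satisfied · (6,6)Q 1/1 satisfied
All meet the threshold, so the configuration is stable.

Yes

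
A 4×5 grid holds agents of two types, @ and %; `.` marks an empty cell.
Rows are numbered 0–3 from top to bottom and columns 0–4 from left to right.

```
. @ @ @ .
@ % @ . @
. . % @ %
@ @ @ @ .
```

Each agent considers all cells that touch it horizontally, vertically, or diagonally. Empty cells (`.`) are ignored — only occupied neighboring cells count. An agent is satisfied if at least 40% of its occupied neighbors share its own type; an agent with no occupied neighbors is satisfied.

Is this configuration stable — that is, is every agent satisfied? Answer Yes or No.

Row 0: (0,1)@ 3/4 ok · (0,2)@ 3/4 ok · (0,3)@ 3/3 ok
Row 1: (1,0)@ 1/2 ok · (1,1)% 1/5 unhappy · (1,2)@ 4/6 ok · (1,4)@ 2/3 ok
Row 2: (2,2)% 1/6 unhappy · (2,3)@ 4/6 ok · (2,4)% 0/3 unhappy
Row 3: (3,0)@ 1/1 ok · (3,1)@ 2/3 ok · (3,2)@ 3/4 ok · (3,3)@ 2/4 ok
For instance (1,1) has only 1/5 same-type neighbors, below 2/5.

No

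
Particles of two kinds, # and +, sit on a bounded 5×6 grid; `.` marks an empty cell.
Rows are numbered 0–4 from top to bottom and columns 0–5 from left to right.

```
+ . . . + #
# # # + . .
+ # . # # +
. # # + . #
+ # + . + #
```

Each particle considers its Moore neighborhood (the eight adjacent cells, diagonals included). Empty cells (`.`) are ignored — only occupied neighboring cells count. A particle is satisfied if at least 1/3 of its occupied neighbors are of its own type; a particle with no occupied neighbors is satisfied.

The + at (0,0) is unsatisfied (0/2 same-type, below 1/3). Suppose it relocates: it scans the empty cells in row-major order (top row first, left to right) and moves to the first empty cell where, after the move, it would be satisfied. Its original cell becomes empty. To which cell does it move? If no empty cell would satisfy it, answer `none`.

(0,2)

Vacating (0,0). Empty cells in order:
  (0,1): 0/3 same-type → still unsatisfied.
  (0,2): 1/3 same-type → satisfied — stop here.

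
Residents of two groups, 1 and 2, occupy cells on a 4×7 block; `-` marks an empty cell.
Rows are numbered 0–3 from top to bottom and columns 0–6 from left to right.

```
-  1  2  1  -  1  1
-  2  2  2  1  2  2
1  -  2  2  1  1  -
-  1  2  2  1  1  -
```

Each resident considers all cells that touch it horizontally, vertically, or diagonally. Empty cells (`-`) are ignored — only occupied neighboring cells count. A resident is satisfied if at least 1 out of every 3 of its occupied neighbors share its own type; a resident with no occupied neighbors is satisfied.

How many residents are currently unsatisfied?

4

Row 0: (0,1)1 0/3 ✗ · (0,2)2 3/5 ✓ · (0,3)1 1/4 ✗ · (0,5)1 2/4 ✓ · (0,6)1 1/3 ✓
Row 1: (1,1)2 3/5 ✓ · (1,2)2 5/7 ✓ · (1,3)2 4/7 ✓ · (1,4)1 4/7 ✓ · (1,5)2 1/6 ✗ · (1,6)2 1/4 ✗
Row 2: (2,0)1 1/2 ✓ · (2,2)2 6/7 ✓ · (2,3)2 5/8 ✓ · (2,4)1 4/8 ✓ · (2,5)1 4/6 ✓
Row 3: (3,1)1 1/3 ✓ · (3,2)2 3/4 ✓ · (3,3)2 3/5 ✓ · (3,4)1 3/5 ✓ · (3,5)1 3/3 ✓
Unsatisfied: (0,1), (0,3), (1,5), (1,6) — 4 in total.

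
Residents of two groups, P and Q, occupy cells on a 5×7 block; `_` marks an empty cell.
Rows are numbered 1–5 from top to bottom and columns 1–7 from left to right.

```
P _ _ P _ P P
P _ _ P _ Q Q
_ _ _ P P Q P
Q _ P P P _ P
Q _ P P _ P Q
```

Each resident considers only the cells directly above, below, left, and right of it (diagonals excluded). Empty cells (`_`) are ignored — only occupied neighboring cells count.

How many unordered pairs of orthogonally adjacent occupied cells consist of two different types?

Scan each occupied cell's neighbors to the right and below so each pair is counted once.
Row 1: P(1,1)–P(2,1)= P(1,4)–P(2,4)= P(1,6)–P(1,7)= P(1,6)–Q(2,6)≠ P(1,7)–Q(2,7)≠  → 2/5 unlike.
Row 2: P(2,4)–P(3,4)= Q(2,6)–Q(2,7)= Q(2,6)–Q(3,6)= Q(2,7)–P(3,7)≠  → 1/4 unlike.
Row 3: P(3,4)–P(3,5)= P(3,4)–P(4,4)= P(3,5)–Q(3,6)≠ P(3,5)–P(4,5)= Q(3,6)–P(3,7)≠ P(3,7)–P(4,7)=  → 2/6 unlike.
Row 4: Q(4,1)–Q(5,1)= P(4,3)–P(4,4)= P(4,3)–P(5,3)= P(4,4)–P(4,5)= P(4,4)–P(5,4)= P(4,7)–Q(5,7)≠  → 1/6 unlike.
Row 5: P(5,3)–P(5,4)= P(5,6)–Q(5,7)≠  → 1/2 unlike.
Total adjacent occupied pairs: 23; unlike-type pairs: 7.

7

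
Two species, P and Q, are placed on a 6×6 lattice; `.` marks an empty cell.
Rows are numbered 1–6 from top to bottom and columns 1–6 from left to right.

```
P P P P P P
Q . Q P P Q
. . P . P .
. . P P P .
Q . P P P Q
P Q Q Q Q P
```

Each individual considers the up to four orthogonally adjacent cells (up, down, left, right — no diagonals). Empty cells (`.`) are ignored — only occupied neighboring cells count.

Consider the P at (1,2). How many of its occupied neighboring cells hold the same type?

2

Occupied neighbors of (1,2): (1,1)=P, (1,3)=P.
Same type (P): 2 of 2.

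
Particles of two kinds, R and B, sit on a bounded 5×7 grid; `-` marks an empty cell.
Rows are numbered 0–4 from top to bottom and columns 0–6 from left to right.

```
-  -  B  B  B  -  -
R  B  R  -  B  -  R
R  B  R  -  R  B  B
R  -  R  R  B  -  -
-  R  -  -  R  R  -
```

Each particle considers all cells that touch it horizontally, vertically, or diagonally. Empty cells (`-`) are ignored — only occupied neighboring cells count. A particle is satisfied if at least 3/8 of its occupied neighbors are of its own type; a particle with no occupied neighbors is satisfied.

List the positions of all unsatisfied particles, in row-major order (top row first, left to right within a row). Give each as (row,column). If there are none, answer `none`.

Row 0: (0,2)B 2/3 satisfied · (0,3)B 3/4 satisfied · (0,4)B 2/2 satisfied
Row 1: (1,0)R 1/3 not · (1,1)B 2/6 not · (1,2)R 1/5 not · (1,4)B 3/4 satisfied · (1,6)R 0/2 not
Row 2: (2,0)R 2/4 satisfied · (2,1)B 1/7 not · (2,2)R 3/5 satisfied · (2,4)R 1/4 not · (2,5)B 3/5 satisfied · (2,6)B 1/2 satisfied
Row 3: (3,0)R 2/3 satisfied · (3,2)R 3/4 satisfied · (3,3)R 4/5 satisfied · (3,4)B 1/5 not
Row 4: (4,1)R 2/2 satisfied · (4,4)R 2/3 satisfied · (4,5)R 1/2 satisfied

(1,0), (1,1), (1,2), (1,6), (2,1), (2,4), (3,4)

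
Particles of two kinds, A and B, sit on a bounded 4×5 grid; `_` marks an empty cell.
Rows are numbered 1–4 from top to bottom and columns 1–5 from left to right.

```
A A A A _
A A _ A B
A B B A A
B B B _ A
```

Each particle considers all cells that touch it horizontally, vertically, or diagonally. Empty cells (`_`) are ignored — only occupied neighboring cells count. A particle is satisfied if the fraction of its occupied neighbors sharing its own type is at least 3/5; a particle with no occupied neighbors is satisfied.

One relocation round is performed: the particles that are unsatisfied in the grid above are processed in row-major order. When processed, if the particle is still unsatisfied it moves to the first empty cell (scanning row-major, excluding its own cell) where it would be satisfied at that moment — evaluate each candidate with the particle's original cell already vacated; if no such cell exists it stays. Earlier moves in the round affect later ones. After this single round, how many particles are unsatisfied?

Initially unsatisfied (in order): (2,5), (3,1), (3,2), (3,3), (3,4).
  (2,5): no empty cell satisfies it; stays.
  (3,1) → (1,5).
  (3,2): now satisfied by earlier moves; stays.
  (3,3) → (3,1).
  (3,4): now satisfied by earlier moves; stays.
Resulting grid:
A A A A A
A A _ A B
B B _ A A
B B B _ A
Unsatisfied now: (2,5).

1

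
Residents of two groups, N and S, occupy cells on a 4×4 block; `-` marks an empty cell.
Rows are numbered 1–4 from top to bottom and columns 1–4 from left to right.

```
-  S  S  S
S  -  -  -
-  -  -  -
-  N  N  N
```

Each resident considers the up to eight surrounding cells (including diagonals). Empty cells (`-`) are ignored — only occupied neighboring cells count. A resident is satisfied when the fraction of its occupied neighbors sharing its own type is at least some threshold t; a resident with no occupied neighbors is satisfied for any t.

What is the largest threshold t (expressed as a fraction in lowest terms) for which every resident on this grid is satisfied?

1/1

(1,2)S 2/2
(1,3)S 2/2
(1,4)S 1/1
(2,1)S 1/1
(4,2)N 1/1
(4,3)N 2/2
(4,4)N 1/1
The smallest same-type fraction is 2/2 at (1,2), which reduces to 1/1. Any threshold above that leaves this resident unsatisfied.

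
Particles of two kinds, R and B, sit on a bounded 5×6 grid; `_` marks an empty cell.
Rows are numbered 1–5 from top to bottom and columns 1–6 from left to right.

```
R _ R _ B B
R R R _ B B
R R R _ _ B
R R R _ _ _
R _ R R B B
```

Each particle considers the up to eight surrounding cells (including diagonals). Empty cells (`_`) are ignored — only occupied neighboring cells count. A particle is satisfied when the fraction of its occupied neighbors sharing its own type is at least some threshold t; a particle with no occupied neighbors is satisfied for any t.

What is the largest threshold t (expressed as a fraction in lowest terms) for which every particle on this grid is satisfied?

1/2

(1,1)R 2/2
(1,3)R 2/2
(1,5)B 3/3
(1,6)B 3/3
(2,1)R 4/4
(2,2)R 7/7
(2,3)R 4/4
(2,5)B 4/4
(2,6)B 4/4
(3,1)R 5/5
(3,2)R 8/8
(3,3)R 5/5
(3,6)B 2/2
(4,1)R 4/4
(4,2)R 7/7
(4,3)R 5/5
(5,1)R 2/2
(5,3)R 3/3
(5,4)R 2/3
(5,5)B 1/2
(5,6)B 1/1
The smallest same-type fraction is 1/2 at (5,5), which reduces to 1/2. Any threshold above that leaves this particle unsatisfied.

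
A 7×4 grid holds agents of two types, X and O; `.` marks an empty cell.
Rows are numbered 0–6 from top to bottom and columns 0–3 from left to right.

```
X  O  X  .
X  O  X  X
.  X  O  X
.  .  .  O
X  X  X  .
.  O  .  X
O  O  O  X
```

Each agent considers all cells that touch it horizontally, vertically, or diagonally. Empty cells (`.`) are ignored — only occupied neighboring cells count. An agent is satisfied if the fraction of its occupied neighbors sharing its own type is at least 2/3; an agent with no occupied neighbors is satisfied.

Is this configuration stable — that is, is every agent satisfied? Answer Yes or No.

Row 0: (0,0)X 1/3 not · (0,1)O 1/5 not · (0,2)X 2/4 not
Row 1: (1,0)X 2/4 not · (1,1)O 2/7 not · (1,2)X 4/7 not · (1,3)X 3/4 satisfied
Row 2: (2,1)X 2/4 not · (2,2)O 2/6 not · (2,3)X 2/4 not
Row 3: (3,3)O 1/3 not
Row 4: (4,0)X 1/2 not · (4,1)X 2/3 satisfied · (4,2)X 2/4 not
Row 5: (5,1)O 3/6 not · (5,3)X 2/3 satisfied
Row 6: (6,0)O 2/2 satisfied · (6,1)O 3/3 satisfied · (6,2)O 2/4 not · (6,3)X 1/2 not
For instance (0,0) has only 1/3 same-type neighbors, below 2/3.

No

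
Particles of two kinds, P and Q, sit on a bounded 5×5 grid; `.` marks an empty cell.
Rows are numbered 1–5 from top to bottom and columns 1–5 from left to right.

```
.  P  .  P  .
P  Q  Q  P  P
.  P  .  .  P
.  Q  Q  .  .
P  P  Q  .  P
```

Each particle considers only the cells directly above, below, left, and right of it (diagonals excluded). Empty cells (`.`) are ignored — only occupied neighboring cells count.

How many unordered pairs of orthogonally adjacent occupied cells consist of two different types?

7

Scan each occupied cell's neighbors to the right and below so each pair is counted once.
Row 1: P(1,2)–Q(2,2)≠ P(1,4)–P(2,4)=  → 1/2 unlike.
Row 2: P(2,1)–Q(2,2)≠ Q(2,2)–Q(2,3)= Q(2,2)–P(3,2)≠ Q(2,3)–P(2,4)≠ P(2,4)–P(2,5)= P(2,5)–P(3,5)=  → 3/6 unlike.
Row 3: P(3,2)–Q(4,2)≠  → 1/1 unlike.
Row 4: Q(4,2)–Q(4,3)= Q(4,2)–P(5,2)≠ Q(4,3)–Q(5,3)=  → 1/3 unlike.
Row 5: P(5,1)–P(5,2)= P(5,2)–Q(5,3)≠  → 1/2 unlike.
Total adjacent occupied pairs: 14; unlike-type pairs: 7.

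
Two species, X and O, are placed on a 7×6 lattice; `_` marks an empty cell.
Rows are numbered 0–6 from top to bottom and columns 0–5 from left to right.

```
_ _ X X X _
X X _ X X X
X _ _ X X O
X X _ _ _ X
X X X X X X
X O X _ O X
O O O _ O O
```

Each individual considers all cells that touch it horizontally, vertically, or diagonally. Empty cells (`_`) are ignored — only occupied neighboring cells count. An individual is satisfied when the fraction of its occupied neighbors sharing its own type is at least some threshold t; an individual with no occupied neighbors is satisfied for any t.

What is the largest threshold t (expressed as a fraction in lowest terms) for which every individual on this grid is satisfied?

0/1

(0,2)X 3/3
(0,3)X 4/4
(0,4)X 4/4
(1,0)X 2/2
(1,1)X 3/3
(1,3)X 6/6
(1,4)X 6/7
(1,5)X 3/4
(2,0)X 4/4
(2,3)X 3/3
(2,4)X 5/6
(2,5)O 0/4
(3,0)X 4/4
(3,1)X 5/5
(3,5)X 3/4
(4,0)X 4/5
(4,1)X 6/7
(4,2)X 4/5
(4,3)X 3/4
(4,4)X 4/5
(4,5)X 3/4
(5,0)X 2/5
(5,1)O 3/8
(5,2)X 3/6
(5,4)O 2/6
(5,5)X 2/5
(6,0)O 2/3
(6,1)O 3/5
(6,2)O 2/3
(6,4)O 2/3
(6,5)O 2/3
The smallest same-type fraction is 0/4 at (2,5), which reduces to 0/1. Any threshold above that leaves this individual unsatisfied.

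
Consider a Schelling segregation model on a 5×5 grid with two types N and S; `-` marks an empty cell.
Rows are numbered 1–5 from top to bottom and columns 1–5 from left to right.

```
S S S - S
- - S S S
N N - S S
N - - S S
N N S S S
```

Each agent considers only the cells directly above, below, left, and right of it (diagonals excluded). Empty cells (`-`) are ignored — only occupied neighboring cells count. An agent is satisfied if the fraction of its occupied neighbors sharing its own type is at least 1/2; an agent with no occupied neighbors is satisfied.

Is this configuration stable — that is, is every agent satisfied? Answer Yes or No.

(1,1)S 1/1 ok
(1,2)S 2/2 ok
(1,3)S 2/2 ok
(1,5)S 1/1 ok
(2,3)S 2/2 ok
(2,4)S 3/3 ok
(2,5)S 3/3 ok
(3,1)N 2/2 ok
(3,2)N 1/1 ok
(3,4)S 3/3 ok
(3,5)S 3/3 ok
(4,1)N 2/2 ok
(4,4)S 3/3 ok
(4,5)S 3/3 ok
(5,1)N 2/2 ok
(5,2)N 1/2 ok
(5,3)S 1/2 ok
(5,4)S 3/3 ok
(5,5)S 2/2 ok
All meet the threshold, so the configuration is stable.

Yes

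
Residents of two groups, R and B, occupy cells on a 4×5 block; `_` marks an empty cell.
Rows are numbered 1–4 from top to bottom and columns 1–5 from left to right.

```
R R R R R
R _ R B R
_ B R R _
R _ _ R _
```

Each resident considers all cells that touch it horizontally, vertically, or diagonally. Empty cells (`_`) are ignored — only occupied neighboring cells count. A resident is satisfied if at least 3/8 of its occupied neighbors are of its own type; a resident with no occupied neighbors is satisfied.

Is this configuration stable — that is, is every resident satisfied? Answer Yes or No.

Row 1: (1,1)R 2/2 ok · (1,2)R 4/4 ok · (1,3)R 3/4 ok · (1,4)R 4/5 ok · (1,5)R 2/3 ok
Row 2: (2,1)R 2/3 ok · (2,3)R 5/7 ok · (2,4)B 0/7 unhappy · (2,5)R 3/4 ok
Row 3: (3,2)B 0/4 unhappy · (3,3)R 3/5 ok · (3,4)R 4/5 ok
Row 4: (4,1)R 0/1 unhappy · (4,4)R 2/2 ok
For instance (2,4) has only 0/7 same-type neighbors, below 3/8.

No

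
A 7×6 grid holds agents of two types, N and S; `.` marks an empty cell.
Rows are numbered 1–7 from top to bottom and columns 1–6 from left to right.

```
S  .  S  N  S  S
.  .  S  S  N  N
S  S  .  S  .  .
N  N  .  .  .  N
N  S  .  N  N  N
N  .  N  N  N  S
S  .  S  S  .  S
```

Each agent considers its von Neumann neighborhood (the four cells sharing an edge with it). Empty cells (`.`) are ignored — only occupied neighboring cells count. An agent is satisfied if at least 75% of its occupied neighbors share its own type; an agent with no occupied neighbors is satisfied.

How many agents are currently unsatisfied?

21

Row 1: (1,1)S 0/0 satisfied · (1,3)S 1/2 not · (1,4)N 0/3 not · (1,5)S 1/3 not · (1,6)S 1/2 not
Row 2: (2,3)S 2/2 satisfied · (2,4)S 2/4 not · (2,5)N 1/3 not · (2,6)N 1/2 not
Row 3: (3,1)S 1/2 not · (3,2)S 1/2 not · (3,4)S 1/1 satisfied
Row 4: (4,1)N 2/3 not · (4,2)N 1/3 not · (4,6)N 1/1 satisfied
Row 5: (5,1)N 2/3 not · (5,2)S 0/2 not · (5,4)N 2/2 satisfied · (5,5)N 3/3 satisfied · (5,6)N 2/3 not
Row 6: (6,1)N 1/2 not · (6,3)N 1/2 not · (6,4)N 3/4 satisfied · (6,5)N 2/3 not · (6,6)S 1/3 not
Row 7: (7,1)S 0/1 not · (7,3)S 1/2 not · (7,4)S 1/2 not · (7,6)S 1/1 satisfied
Unsatisfied: (1,3), (1,4), (1,5), (1,6), (2,4), (2,5), (2,6), (3,1), (3,2), (4,1), (4,2), (5,1), (5,2), (5,6), (6,1), (6,3), (6,5), (6,6), (7,1), (7,3), (7,4) — 21 in total.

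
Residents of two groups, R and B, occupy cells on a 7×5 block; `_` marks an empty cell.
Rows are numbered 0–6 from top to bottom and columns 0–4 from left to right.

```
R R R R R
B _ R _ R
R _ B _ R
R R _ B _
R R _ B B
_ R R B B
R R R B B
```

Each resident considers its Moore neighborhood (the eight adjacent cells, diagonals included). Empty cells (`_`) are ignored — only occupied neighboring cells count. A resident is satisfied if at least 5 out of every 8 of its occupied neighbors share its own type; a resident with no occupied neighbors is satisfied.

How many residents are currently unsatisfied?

7

(0,0)R 1/2 ✗
(0,1)R 3/4 ✓
(0,2)R 3/3 ✓
(0,3)R 4/4 ✓
(0,4)R 2/2 ✓
(1,0)B 0/3 ✗
(1,2)R 3/4 ✓
(1,4)R 3/3 ✓
(2,0)R 2/3 ✓
(2,2)B 1/3 ✗
(2,4)R 1/2 ✗
(3,0)R 4/4 ✓
(3,1)R 4/5 ✓
(3,3)B 3/4 ✓
(4,0)R 4/4 ✓
(4,1)R 5/5 ✓
(4,3)B 4/5 ✓
(4,4)B 4/4 ✓
(5,1)R 6/6 ✓
(5,2)R 4/7 ✗
(5,3)B 5/7 ✓
(5,4)B 5/5 ✓
(6,0)R 2/2 ✓
(6,1)R 4/4 ✓
(6,2)R 3/5 ✗
(6,3)B 3/5 ✗
(6,4)B 3/3 ✓
Unsatisfied: (0,0), (1,0), (2,2), (2,4), (5,2), (6,2), (6,3) — 7 in total.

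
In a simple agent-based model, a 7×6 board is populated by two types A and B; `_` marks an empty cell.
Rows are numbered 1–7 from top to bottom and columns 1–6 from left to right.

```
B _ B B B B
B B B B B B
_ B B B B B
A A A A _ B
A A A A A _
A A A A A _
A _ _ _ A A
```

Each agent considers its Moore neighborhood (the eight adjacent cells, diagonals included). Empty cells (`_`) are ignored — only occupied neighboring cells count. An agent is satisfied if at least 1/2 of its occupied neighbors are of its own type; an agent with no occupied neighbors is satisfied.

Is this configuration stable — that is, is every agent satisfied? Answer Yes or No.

Yes

Row 1: (1,1)B 2/2 ✓ · (1,3)B 4/4 ✓ · (1,4)B 5/5 ✓ · (1,5)B 5/5 ✓ · (1,6)B 3/3 ✓
Row 2: (2,1)B 3/3 ✓ · (2,2)B 6/6 ✓ · (2,3)B 7/7 ✓ · (2,4)B 8/8 ✓ · (2,5)B 8/8 ✓ · (2,6)B 5/5 ✓
Row 3: (3,2)B 4/7 ✓ · (3,3)B 5/8 ✓ · (3,4)B 5/7 ✓ · (3,5)B 6/7 ✓ · (3,6)B 4/4 ✓
Row 4: (4,1)A 3/4 ✓ · (4,2)A 5/7 ✓ · (4,3)A 5/8 ✓ · (4,4)A 4/7 ✓ · (4,6)B 2/3 ✓
Row 5: (5,1)A 5/5 ✓ · (5,2)A 8/8 ✓ · (5,3)A 8/8 ✓ · (5,4)A 7/7 ✓ · (5,5)A 4/5 ✓
Row 6: (6,1)A 4/4 ✓ · (6,2)A 6/6 ✓ · (6,3)A 5/5 ✓ · (6,4)A 6/6 ✓ · (6,5)A 5/5 ✓
Row 7: (7,1)A 2/2 ✓ · (7,5)A 3/3 ✓ · (7,6)A 2/2 ✓
All meet the threshold, so the configuration is stable.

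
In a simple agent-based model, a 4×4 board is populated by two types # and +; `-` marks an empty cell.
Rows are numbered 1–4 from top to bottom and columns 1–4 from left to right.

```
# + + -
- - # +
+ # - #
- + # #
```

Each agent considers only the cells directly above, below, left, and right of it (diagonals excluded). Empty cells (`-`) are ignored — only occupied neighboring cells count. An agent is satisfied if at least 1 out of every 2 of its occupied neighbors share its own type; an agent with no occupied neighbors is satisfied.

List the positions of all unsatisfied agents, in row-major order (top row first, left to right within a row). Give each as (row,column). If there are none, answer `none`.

(1,1)# 0/1 unhappy
(1,2)+ 1/2 ok
(1,3)+ 1/2 ok
(2,3)# 0/2 unhappy
(2,4)+ 0/2 unhappy
(3,1)+ 0/1 unhappy
(3,2)# 0/2 unhappy
(3,4)# 1/2 ok
(4,2)+ 0/2 unhappy
(4,3)# 1/2 ok
(4,4)# 2/2 ok

(1,1), (2,3), (2,4), (3,1), (3,2), (4,2)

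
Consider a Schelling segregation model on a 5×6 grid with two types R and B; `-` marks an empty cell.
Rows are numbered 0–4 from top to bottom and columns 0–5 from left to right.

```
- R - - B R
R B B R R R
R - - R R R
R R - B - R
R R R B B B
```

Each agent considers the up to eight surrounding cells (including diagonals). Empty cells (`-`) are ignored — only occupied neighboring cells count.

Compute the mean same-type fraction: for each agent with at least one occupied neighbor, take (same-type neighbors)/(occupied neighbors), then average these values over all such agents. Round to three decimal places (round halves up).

0.650

(0,1)R 1/3
(0,4)B 0/4
(0,5)R 2/3
(1,0)R 2/3
(1,1)B 1/4
(1,2)B 1/4
(1,3)R 3/5
(1,4)R 6/7
(1,5)R 4/5
(2,0)R 3/4
(2,3)R 3/5
(2,4)R 6/7
(2,5)R 4/4
(3,0)R 4/4
(3,1)R 5/5
(3,3)B 2/5
(3,5)R 2/4
(4,0)R 3/3
(4,1)R 4/4
(4,2)R 2/4
(4,3)B 2/3
(4,4)B 3/4
(4,5)B 1/2
Sum over 23 agents: 1/3 + 0/4 + 2/3 + 2/3 + 1/4 + 1/4 + 3/5 + 6/7 + 4/5 + 3/4 + 3/5 + 6/7 + 4/4 + 4/4 + 5/5 + 2/5 + 2/4 + 3/3 + 4/4 + 2/4 + 2/3 + 3/4 + 1/2 = 3139/210; mean = 3139/210 ÷ 23 = 3139/4830 = 0.649896… → 0.650.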